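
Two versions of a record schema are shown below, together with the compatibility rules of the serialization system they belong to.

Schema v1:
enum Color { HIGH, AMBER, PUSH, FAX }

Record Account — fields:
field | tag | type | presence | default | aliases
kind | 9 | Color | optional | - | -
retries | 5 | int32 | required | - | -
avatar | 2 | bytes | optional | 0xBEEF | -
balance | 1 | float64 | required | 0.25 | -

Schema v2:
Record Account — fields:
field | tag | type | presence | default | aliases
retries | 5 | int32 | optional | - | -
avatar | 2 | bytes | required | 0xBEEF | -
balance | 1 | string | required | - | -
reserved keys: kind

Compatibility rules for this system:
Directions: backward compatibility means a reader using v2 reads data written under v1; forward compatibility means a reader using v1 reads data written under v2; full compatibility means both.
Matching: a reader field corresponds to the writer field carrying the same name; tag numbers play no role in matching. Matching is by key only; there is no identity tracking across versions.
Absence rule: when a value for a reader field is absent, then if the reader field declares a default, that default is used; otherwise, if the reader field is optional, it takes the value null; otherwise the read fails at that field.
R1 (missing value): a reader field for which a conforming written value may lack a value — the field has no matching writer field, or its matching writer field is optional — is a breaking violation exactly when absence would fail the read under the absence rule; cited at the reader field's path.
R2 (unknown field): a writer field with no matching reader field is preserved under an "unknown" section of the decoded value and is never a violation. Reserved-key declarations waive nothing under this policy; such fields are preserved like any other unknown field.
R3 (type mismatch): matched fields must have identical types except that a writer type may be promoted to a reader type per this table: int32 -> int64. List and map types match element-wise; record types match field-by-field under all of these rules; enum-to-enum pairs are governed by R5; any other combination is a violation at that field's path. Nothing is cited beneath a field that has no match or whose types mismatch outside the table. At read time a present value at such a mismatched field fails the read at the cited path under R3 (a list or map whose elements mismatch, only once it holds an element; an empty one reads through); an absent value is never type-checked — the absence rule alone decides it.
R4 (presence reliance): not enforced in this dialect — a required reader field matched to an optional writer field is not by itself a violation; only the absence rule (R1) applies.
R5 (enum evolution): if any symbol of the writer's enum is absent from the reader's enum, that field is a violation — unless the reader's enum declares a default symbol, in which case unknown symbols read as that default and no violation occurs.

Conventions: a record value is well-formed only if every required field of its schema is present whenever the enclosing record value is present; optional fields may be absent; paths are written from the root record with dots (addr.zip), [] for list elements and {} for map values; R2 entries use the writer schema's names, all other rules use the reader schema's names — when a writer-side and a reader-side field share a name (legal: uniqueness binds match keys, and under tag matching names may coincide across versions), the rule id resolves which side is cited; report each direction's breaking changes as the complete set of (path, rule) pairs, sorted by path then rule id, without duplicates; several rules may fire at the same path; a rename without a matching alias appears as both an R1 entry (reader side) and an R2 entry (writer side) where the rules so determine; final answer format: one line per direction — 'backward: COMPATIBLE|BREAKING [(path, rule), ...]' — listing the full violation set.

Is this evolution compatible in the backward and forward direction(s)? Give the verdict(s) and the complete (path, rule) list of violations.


backward: BREAKING [(balance, R3)]; forward: BREAKING [(balance, R3), (retries, R1)]

each type pair in Account: writer, then reader
backward analysis of Account with v2 as reader and v1 as writer:
  retries: int32 -> int32, writer required; from retries
  avatar: bytes -> bytes, writer optional; from avatar
  balance: float64 -> string, writer required; from balance
  writer kind: unknown to reader
  rule R3 violated at balance
  => backward: BREAKING (1)
forward analysis of Account with v1 as reader and v2 as writer:
  kind: no writer-side match
  retries: int32 -> int32, writer optional; from retries
  avatar: bytes -> bytes, writer required; from avatar
  balance: string -> float64, writer required; from balance
  rule R3 violated at balance
  rule R1 violated at retries
  => forward: BREAKING (2)


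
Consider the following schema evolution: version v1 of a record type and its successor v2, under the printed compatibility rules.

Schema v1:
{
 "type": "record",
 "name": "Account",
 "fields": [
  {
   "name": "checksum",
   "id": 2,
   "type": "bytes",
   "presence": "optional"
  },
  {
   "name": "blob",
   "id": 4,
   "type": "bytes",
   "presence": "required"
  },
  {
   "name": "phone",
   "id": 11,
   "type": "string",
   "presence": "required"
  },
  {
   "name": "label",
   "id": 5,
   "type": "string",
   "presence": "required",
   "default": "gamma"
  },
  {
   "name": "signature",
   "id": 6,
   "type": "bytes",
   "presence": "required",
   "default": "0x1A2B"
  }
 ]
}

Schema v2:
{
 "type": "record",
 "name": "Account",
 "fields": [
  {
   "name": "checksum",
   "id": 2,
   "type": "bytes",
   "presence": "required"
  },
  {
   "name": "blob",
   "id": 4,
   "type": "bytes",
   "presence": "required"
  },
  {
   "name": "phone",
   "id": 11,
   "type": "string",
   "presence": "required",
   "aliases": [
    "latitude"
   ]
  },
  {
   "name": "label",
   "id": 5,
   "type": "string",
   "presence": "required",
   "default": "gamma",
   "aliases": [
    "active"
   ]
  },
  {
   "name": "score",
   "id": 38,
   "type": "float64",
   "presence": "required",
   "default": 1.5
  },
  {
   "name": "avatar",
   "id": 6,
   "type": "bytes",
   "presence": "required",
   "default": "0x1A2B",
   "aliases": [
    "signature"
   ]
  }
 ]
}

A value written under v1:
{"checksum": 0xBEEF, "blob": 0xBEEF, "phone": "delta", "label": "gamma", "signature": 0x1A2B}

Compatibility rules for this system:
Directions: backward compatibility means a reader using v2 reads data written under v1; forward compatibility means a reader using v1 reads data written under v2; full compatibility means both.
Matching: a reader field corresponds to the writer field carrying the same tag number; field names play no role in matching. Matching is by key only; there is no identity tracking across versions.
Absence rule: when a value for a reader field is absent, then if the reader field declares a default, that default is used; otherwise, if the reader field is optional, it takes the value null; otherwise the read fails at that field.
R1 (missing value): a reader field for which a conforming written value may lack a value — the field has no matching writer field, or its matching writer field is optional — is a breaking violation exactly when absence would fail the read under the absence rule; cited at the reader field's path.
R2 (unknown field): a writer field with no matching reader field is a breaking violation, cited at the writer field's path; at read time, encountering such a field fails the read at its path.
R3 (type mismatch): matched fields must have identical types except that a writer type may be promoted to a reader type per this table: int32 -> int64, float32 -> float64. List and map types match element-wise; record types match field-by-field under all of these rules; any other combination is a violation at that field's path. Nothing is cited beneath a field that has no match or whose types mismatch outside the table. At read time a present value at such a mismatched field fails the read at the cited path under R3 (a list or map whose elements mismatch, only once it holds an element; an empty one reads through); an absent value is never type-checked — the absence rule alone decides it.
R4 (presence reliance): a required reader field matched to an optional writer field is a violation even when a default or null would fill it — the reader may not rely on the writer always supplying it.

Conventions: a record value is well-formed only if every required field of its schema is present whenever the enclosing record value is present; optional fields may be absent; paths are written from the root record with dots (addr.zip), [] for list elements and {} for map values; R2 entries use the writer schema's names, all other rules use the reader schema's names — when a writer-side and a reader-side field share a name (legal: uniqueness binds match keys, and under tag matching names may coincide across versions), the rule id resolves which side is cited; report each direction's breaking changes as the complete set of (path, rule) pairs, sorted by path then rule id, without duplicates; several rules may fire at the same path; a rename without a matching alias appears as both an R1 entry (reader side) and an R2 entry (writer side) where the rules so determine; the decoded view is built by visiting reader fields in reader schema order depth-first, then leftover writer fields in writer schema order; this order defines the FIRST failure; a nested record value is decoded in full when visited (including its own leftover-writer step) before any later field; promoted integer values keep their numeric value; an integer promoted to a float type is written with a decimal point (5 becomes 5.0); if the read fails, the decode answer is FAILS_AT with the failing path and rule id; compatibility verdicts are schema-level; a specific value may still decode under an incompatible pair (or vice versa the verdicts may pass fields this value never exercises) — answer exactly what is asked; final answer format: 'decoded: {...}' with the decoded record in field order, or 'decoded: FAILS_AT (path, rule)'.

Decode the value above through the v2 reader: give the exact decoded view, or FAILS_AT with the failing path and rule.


decoded: {"checksum": 0xBEEF, "blob": 0xBEEF, "phone": "delta", "label": "gamma", "score": 1.5, "avatar": 0x1A2B}

arrows below run writer -> reader for Account
decoding the Account value with the v2 reader:
  checksum := 0xBEEF
  blob := 0xBEEF
  phone := "delta"
  label := "gamma"
  score := 1.5 (absent -> default)
  avatar := 0x1A2B (from writer signature)
  => decoded: {"checksum": 0xBEEF, "blob": 0xBEEF, "phone": "delta", "label": "gamma", "score": 1.5, "avatar": 0x1A2B}
remaining Account differences; none change what is asked:
  field checksum in record Account: optional changed to required -> a verdict-level change on Account — the shown value reads the same


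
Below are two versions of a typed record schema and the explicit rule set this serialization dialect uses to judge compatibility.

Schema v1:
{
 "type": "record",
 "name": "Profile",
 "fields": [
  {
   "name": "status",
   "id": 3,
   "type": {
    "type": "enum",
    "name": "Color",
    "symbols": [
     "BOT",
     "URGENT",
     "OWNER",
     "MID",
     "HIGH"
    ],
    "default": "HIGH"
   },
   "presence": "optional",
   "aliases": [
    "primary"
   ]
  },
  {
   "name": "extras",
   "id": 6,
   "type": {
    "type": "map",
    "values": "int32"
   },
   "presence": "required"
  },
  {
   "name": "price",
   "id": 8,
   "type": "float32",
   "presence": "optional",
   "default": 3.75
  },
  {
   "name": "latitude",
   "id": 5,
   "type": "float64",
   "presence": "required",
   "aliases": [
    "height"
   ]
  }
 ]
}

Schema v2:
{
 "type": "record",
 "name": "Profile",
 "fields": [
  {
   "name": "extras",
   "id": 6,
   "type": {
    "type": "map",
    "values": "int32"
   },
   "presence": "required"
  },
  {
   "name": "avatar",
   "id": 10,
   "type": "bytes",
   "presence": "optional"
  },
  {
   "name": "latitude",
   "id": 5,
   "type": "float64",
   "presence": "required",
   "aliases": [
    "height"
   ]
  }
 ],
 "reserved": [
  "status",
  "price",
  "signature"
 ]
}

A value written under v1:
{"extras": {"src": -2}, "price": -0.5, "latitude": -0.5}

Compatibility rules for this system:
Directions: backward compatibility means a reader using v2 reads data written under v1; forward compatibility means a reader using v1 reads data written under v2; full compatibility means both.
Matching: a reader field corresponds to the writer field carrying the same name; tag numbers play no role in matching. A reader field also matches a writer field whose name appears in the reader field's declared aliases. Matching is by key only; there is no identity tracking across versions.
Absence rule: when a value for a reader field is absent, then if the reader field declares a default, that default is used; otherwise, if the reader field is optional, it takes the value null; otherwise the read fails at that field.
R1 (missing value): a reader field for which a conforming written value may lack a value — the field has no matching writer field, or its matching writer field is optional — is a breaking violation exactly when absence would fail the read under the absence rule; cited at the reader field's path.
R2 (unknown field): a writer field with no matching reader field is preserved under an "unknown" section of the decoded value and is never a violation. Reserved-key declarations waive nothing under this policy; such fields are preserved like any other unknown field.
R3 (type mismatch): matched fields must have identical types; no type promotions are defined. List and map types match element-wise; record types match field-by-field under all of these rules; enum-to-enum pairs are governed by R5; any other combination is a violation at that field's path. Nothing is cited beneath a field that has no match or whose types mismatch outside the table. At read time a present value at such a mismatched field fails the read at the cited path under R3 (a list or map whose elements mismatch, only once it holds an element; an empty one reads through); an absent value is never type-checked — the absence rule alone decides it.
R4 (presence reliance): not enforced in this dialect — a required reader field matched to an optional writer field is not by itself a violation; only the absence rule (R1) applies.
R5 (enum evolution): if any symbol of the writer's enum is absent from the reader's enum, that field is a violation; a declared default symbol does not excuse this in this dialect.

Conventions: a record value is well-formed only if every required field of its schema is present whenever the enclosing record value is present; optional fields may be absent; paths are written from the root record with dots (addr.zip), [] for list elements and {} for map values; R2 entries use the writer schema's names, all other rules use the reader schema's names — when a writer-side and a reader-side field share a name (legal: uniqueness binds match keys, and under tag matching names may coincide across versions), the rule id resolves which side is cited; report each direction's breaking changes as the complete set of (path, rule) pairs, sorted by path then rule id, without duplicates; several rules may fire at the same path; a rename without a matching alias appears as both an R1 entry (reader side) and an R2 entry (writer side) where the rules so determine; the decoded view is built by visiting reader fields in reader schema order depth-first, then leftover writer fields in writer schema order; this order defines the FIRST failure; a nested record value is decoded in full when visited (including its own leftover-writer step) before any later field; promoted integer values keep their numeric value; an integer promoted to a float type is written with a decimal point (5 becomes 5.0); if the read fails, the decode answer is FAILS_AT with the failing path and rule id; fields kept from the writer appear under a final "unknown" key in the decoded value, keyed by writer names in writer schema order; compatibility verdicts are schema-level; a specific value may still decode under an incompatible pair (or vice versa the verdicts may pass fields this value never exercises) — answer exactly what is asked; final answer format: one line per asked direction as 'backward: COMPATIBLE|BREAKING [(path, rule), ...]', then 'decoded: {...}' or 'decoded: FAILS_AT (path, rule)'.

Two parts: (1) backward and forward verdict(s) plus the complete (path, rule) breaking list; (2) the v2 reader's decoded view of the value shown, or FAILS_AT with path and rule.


backward: COMPATIBLE []; forward: COMPATIBLE []; decoded: {"extras": {"src": -2}, "avatar": null, "latitude": -0.5, "unknown": {"price": -0.5}}

each type pair in Profile: writer, then reader
backward on Profile — v2 reading data written by v1:
  extras <- extras (map<string, int32> -> map<string, int32>, writer required)
  avatar: no writer match
  latitude <- latitude (float64 -> float64, writer required)
  status (writer side), unknown to reader
  price (writer side), unknown to reader
  => backward verdict for Profile: COMPATIBLE, no violations
forward on Profile — v1 reading data written by v2:
  status: no writer match
  extras <- extras (map<string, int32> -> map<string, int32>, writer required)
  price: no writer match
  latitude <- latitude (float64 -> float64, writer required)
  avatar (writer side), unknown to reader
  => forward verdict for Profile: COMPATIBLE, no violations
decode walk for Profile under reader schema v2:
  extras := {"src": -2}
  avatar := null (absent, optional -> null)
  latitude := -0.5
  writer price: kept under "unknown"
  => decoded: {"extras": {"src": -2}, "avatar": null, "latitude": -0.5, "unknown": {"price": -0.5}}


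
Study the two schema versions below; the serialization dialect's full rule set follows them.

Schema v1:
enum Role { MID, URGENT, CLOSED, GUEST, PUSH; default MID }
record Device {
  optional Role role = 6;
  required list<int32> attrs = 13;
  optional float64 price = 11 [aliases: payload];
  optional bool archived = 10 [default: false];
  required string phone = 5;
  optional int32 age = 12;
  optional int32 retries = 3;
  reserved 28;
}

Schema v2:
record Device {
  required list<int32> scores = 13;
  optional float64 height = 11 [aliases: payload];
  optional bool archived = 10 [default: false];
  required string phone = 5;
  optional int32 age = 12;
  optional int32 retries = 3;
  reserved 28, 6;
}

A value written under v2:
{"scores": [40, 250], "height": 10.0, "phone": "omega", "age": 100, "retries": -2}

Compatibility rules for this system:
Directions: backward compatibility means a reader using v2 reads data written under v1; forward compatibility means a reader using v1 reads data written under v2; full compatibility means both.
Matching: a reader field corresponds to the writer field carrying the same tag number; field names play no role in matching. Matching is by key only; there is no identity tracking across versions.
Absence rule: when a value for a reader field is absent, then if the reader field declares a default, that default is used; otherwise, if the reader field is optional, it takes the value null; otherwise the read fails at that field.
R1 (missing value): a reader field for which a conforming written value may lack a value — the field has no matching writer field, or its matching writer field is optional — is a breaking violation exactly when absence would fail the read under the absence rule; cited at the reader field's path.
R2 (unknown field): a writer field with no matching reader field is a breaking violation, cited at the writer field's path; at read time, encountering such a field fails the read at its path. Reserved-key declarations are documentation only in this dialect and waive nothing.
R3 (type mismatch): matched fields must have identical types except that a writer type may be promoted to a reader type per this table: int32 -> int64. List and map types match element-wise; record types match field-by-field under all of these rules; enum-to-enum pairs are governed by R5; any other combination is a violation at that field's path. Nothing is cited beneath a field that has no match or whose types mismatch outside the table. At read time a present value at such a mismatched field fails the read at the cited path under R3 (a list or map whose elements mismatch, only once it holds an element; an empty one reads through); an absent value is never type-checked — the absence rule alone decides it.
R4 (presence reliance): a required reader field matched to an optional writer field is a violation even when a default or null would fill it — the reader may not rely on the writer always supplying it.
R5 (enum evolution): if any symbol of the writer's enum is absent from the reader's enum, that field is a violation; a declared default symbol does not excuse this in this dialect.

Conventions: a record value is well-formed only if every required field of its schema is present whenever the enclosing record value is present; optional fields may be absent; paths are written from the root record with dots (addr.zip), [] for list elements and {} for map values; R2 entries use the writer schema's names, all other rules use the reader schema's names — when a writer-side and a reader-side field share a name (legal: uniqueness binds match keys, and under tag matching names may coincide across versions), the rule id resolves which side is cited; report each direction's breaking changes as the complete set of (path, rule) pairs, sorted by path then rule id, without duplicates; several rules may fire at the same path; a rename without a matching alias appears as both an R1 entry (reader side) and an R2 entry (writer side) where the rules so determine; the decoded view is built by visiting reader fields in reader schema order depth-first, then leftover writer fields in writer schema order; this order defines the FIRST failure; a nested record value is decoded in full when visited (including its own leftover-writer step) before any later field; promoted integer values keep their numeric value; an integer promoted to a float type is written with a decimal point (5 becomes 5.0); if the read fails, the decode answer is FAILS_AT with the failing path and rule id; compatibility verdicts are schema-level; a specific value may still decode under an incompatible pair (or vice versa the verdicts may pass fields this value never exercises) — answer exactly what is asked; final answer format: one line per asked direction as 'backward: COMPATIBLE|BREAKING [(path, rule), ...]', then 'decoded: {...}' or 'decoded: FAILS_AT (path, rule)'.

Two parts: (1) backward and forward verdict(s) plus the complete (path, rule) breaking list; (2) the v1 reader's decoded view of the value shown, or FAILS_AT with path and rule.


backward: BREAKING [(role, R2)]; forward: COMPATIBLE []; decoded: {"role": null, "attrs": [40, 250], "price": 10.0, "archived": false, "phone": "omega", "age": 100, "retries": -2}

each type pair in Device: writer, then reader
backward pass over Device, reader schema v2, writer schema v1:
  writer required, list<int32> -> list<int32>: reader scores maps from writer attrs
  writer optional, float64 -> float64: reader height maps from writer price
  writer optional, bool -> bool: reader archived maps from writer archived
  writer required, string -> string: reader phone maps from writer phone
  writer optional, int32 -> int32: reader age maps from writer age
  writer optional, int32 -> int32: reader retries maps from writer retries
  leftover writer field: role
  breaking: (role, R2)
  backward on Device therefore BREAKING (1)
forward pass over Device, reader schema v1, writer schema v2:
  role has no writer counterpart
  writer required, list<int32> -> list<int32>: reader attrs maps from writer scores
  writer optional, float64 -> float64: reader price maps from writer height
  writer optional, bool -> bool: reader archived maps from writer archived
  writer required, string -> string: reader phone maps from writer phone
  writer optional, int32 -> int32: reader age maps from writer age
  writer optional, int32 -> int32: reader retries maps from writer retries
  => forward verdict for Device: COMPATIBLE, no violations
decoding the Device value with the v1 reader:
  role := null (not supplied -> null)
  attrs := [40, 250] (from writer scores)
  price := 10.0 (from writer height)
  archived := false (no value, default fills)
  phone := "omega"
  age := 100
  retries := -2
  => decoded: {"role": null, "attrs": [40, 250], "price": 10.0, "archived": false, "phone": "omega", "age": 100, "retries": -2}


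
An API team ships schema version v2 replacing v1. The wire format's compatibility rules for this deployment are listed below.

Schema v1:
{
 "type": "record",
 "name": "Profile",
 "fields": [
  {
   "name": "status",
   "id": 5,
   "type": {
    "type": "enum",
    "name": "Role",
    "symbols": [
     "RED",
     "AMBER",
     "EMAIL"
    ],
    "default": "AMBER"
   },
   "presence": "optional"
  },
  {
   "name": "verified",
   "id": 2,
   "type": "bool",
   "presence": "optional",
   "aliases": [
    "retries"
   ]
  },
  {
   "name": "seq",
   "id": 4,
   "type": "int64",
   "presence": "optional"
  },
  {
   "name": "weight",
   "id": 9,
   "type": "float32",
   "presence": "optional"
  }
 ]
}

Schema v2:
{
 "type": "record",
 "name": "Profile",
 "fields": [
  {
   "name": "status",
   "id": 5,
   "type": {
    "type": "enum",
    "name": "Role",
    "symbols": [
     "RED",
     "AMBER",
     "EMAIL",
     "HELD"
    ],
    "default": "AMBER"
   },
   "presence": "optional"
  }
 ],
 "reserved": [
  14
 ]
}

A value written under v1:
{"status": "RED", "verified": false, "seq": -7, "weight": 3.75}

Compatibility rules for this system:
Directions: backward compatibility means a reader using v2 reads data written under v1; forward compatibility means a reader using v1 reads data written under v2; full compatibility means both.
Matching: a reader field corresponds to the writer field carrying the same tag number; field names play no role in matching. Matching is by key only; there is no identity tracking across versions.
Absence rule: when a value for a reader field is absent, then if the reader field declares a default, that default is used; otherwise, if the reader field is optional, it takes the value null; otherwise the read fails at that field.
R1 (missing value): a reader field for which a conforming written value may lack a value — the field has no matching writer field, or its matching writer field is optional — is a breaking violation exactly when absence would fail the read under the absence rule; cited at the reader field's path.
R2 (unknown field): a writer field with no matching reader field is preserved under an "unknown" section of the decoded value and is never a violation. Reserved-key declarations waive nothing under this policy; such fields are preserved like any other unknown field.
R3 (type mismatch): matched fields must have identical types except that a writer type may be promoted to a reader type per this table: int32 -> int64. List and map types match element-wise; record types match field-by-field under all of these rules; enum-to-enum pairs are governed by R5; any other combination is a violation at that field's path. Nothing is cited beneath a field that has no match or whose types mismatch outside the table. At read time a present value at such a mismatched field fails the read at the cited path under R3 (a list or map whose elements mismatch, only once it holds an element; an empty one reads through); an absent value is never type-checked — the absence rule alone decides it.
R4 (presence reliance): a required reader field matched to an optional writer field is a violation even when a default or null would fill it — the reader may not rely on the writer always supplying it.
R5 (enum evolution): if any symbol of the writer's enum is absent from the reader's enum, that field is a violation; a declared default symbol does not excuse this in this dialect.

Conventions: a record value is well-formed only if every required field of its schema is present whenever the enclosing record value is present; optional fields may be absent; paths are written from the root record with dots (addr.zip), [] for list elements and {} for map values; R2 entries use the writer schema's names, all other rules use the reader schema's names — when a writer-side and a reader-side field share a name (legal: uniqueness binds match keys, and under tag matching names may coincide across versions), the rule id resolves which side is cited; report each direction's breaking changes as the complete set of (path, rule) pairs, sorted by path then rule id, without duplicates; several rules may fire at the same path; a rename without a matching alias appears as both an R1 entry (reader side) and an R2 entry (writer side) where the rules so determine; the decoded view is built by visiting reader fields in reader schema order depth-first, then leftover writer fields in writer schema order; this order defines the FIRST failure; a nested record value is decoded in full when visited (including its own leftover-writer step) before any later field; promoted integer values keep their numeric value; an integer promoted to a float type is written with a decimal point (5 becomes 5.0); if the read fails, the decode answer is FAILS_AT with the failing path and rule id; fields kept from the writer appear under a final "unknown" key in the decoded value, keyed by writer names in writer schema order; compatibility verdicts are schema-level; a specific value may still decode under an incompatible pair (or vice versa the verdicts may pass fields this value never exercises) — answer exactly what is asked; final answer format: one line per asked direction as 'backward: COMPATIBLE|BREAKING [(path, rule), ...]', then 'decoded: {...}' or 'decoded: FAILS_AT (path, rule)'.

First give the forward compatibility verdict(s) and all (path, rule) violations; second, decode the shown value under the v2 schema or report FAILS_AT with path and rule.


forward: BREAKING [(status, R5)]; decoded: {"status": "RED", "unknown": {"verified": false, "seq": -7, "weight": 3.75}}

each type pair in Profile: writer, then reader
forward pass over Profile, reader schema v1, writer schema v2:
  Role -> Role, writer optional: status aligns to status
  verified: no writer-side match
  seq: no writer-side match
  weight: no writer-side match
  rule R5 violated at status
  forward on Profile therefore BREAKING (1)
decode (reader v2):
  status := "RED"
  writer verified: kept under "unknown"
  writer seq: kept under "unknown"
  writer weight: kept under "unknown"
  => decoded: {"status": "RED", "unknown": {"verified": false, "seq": -7, "weight": 3.75}}


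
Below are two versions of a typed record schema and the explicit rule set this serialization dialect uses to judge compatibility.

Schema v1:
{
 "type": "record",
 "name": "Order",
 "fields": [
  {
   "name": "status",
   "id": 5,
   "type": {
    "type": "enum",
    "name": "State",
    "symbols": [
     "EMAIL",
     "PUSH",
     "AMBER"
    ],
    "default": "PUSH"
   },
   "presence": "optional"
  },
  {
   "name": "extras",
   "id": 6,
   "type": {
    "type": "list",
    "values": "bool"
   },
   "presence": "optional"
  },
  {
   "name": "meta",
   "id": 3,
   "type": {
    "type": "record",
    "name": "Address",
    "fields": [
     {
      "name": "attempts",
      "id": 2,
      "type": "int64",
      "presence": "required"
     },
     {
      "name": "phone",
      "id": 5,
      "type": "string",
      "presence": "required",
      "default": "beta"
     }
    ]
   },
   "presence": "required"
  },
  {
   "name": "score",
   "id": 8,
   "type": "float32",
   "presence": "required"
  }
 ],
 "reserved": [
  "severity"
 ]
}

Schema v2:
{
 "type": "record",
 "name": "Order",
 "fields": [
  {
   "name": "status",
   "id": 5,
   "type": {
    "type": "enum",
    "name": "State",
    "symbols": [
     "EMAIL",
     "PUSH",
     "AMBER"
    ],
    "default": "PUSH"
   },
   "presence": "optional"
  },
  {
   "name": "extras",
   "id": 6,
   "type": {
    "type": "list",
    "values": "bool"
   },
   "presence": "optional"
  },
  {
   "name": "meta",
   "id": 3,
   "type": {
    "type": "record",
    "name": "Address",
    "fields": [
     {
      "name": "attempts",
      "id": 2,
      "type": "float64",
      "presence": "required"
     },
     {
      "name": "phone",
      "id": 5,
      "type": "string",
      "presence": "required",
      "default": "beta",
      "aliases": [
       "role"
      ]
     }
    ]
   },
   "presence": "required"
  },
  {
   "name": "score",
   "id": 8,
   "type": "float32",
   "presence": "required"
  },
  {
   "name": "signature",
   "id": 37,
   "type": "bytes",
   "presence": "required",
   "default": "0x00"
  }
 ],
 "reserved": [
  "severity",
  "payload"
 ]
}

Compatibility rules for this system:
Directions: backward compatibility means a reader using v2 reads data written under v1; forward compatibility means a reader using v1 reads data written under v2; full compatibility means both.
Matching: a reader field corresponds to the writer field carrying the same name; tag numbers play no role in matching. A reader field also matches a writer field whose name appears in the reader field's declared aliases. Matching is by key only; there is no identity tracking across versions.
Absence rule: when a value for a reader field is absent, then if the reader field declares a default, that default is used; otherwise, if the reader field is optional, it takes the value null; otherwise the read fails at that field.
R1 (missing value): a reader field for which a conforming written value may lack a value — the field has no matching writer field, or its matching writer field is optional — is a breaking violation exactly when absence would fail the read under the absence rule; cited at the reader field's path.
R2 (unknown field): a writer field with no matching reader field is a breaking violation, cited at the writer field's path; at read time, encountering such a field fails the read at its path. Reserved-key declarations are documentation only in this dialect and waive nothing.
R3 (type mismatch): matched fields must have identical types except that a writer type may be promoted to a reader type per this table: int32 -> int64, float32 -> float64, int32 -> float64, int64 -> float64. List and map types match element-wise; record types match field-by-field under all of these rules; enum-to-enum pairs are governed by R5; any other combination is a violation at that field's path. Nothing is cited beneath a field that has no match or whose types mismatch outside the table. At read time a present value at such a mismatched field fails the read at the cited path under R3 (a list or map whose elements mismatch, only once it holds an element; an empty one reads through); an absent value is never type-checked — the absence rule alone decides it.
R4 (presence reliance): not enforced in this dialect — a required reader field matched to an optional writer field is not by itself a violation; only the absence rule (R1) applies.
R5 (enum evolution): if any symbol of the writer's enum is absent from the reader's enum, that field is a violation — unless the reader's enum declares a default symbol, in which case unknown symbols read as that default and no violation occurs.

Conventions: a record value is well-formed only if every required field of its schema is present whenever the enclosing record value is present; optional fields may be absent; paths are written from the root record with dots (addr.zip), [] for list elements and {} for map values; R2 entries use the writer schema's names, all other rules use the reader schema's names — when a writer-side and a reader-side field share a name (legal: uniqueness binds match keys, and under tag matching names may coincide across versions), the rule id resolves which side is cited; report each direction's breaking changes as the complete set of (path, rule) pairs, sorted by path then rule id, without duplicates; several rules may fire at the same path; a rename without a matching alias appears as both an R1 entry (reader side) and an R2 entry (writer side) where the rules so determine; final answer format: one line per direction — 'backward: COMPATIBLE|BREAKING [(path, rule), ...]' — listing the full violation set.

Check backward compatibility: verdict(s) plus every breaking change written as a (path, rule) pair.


backward: COMPATIBLE []

arrows below run writer -> reader for Order
backward on Order — v2 reading data written by v1:
  status: State -> State, writer optional; from status
  extras: list<bool> -> list<bool>, writer optional; from extras
  meta: Address -> Address, writer required; from meta
  score: float32 -> float32, writer required; from score
  signature: no writer-side match
  meta.attempts: int64 -> float64, writer required; from meta.attempts
  meta.phone: string -> string, writer required; from meta.phone
  => no violations; backward on Order: COMPATIBLE
diffs on Order not affecting the asked answer:
  field attempts in record Address: type int64 changed to float64 -> its effect on Order is confined to the forward direction, not asked
  added field signature to record Order: required bytes, tag 37, default 0x00 (in v2 it sits last) -> its effect on Order is confined to the forward direction, not asked


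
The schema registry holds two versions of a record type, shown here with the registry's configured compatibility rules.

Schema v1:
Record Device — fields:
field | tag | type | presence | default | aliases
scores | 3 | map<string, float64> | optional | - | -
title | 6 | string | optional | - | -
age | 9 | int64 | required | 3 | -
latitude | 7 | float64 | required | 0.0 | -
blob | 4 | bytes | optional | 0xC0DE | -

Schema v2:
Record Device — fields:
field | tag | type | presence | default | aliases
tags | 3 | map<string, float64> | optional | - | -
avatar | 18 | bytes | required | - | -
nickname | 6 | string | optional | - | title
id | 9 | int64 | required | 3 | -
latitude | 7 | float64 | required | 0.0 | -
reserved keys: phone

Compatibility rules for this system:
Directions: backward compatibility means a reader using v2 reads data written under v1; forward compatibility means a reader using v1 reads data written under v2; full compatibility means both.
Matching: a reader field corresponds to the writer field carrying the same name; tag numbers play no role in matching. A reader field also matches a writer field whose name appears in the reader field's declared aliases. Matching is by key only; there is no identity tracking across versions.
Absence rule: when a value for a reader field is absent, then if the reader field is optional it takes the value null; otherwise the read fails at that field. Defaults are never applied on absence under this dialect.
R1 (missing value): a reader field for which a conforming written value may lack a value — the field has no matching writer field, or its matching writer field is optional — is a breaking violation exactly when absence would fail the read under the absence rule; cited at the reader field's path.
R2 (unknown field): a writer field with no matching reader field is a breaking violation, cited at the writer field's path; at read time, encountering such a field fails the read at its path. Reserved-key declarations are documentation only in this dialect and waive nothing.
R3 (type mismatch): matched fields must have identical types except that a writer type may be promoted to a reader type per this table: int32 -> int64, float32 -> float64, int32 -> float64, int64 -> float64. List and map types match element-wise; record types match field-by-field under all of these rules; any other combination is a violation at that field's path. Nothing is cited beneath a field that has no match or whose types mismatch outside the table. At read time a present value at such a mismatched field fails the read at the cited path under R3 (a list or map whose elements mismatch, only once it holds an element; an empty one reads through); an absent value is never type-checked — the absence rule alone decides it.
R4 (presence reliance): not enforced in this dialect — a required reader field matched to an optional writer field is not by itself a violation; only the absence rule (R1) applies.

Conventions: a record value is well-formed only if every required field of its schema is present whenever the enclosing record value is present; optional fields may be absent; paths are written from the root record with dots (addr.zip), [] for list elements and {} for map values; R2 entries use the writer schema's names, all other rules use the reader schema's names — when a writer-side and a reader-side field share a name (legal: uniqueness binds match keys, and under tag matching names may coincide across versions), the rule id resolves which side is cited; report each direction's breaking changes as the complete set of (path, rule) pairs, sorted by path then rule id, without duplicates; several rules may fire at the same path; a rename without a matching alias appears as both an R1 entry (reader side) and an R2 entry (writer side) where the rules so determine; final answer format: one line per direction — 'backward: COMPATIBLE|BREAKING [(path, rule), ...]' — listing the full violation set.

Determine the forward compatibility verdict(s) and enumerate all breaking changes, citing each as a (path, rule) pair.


forward: BREAKING [(age, R1), (avatar, R2), (id, R2), (nickname, R2), (tags, R2)]

the writer's type comes first in each Device pair
forward pass over Device, reader schema v1, writer schema v2:
  scores: no writer match
  title: no writer match
  age: no writer match
  writer required, float64 -> float64: reader latitude maps from writer latitude
  blob: no writer match
  leftover writer field: tags
  leftover writer field: avatar
  leftover writer field: nickname
  leftover writer field: id
  rule R1 violated at age
  rule R2 violated at avatar
  rule R2 violated at id
  rule R2 violated at nickname
  rule R2 violated at tags
  => forward verdict for Device: BREAKING, 5 violation(s)
ruling out the remaining Device differences:
  removed field blob from record Device -> its effect on Device is confined to the backward direction, not asked
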